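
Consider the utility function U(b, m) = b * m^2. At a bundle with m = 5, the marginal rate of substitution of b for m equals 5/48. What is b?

MU_b = m^2 and MU_m = 2·b·m.
MRS = MU_b/MU_m = (1/2)·m/b.
Substitute m = 5: MRS = 2.5/b. Setting 2.5/b = 5/48 gives b = 2.5/(5/48) = 24.

b = 24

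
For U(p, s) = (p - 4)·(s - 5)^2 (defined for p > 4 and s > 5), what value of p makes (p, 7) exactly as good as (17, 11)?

U(17, 11) = 468.
Set U(p, 7) = 468 and solve.
With s = 7: (7 − 5)^2 = 4, so (p − 4) = 468/4 = 117.
So p = 4 + 117 = 121.
Check: U(121, 7) = 468.

p = 121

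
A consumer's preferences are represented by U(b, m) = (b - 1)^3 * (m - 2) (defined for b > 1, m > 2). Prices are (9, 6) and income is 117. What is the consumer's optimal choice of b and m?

MU_b = 3·(b−1)^2·(m−2), MU_m = (b−1)^3.
MRS = (3/1)·(m−2)/(b−1).
Tangency: set MRS = p_b/p_m = 9/6 = 1.5.
So (3/1)·(m − 2)/(b − 1) = 1.5, i.e. (m − 2) = 0.5·(b − 1).
Rewrite the budget in excess-of-subsistence terms: 9·(b − 1) + 6·(m − 2) = 117 − 9·1 − 6·2 = 96.
Substituting, 12·(b − 1) = 96, so b − 1 = 8 and b* = 9.
Then m − 2 = 0.5·8 = 4, so m* = 6.

b* = 9, m* = 6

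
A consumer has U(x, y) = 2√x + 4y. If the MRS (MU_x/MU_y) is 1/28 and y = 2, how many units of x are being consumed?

MU_x = 2/(2√x), MU_y = 4.
MRS = 2/(2√x) ÷ 4.
MRS depends only on x: 0.25/√x = 1/28 ⇒ √x = 0.25/(1/28) = 7 ⇒ x = 49.

x = 49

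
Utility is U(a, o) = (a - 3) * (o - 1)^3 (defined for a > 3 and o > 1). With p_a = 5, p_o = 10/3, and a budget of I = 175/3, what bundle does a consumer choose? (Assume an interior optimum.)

MU_a = (o−1)^3, MU_o = 3·(a−3)·(o−1)^2.
MRS = (1/3)·(o−1)/(a−3).
Tangency: set MRS = p_a/p_o = 5/(10/3) = 1.5.
So (1/3)·(o − 1)/(a − 3) = 1.5, i.e. (o − 1) = 4.5·(a − 3).
Rewrite the budget in excess-of-subsistence terms: 5·(a − 3) + (10/3)·(o − 1) = 175/3 − 5·3 − (10/3)·1 = 40.
Substituting, 20·(a − 3) = 40, so a − 3 = 2 and a* = 5.
Then o − 1 = 4.5·2 = 9, so o* = 10.

a* = 5, o* = 10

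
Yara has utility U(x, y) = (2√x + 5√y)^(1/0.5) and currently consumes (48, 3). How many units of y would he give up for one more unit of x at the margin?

For CES with ρ = 0.5, MRS = (2/5)·√(y/x).
At (48, 3): MRS = 0.1.
That is, one extra unit of x is worth 0.1 units of y at the margin.

MRS = 0.1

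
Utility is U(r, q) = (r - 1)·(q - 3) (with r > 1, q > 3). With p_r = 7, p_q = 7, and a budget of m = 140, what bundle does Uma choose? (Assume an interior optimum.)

r* = 9, q* = 11

MU_r = (q−3), MU_q = (r−1).
MRS = (q−3)/(r−1).
Tangency: set MRS = p_r/p_q = 7/7 = 1.
So (q − 3)/(r − 1) = 1, i.e. (q − 3) = (r − 1).
Rewrite the budget in excess-of-subsistence terms: 7·(r − 1) + 7·(q − 3) = 140 − 7·1 − 7·3 = 112.
Substituting, 14·(r − 1) = 112, so r − 1 = 8 and r* = 9.
Then q − 3 = 8, so q* = 11.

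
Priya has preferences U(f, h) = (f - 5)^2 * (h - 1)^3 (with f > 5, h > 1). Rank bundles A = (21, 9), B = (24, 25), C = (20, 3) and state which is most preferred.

Bundle B

Evaluate utility at each bundle:
U(A) = 131072.
U(B) = 4990464.
U(C) = 1800.
Highest utility is B, so B ≻ A ≻ C.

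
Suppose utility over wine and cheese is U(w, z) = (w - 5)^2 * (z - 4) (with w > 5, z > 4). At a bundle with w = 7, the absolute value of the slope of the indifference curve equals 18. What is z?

z = 22

MU_w = 2·(w−5)·(z−4), MU_z = (w−5)^2.
MRS = (2/1)·(z−4)/(w−5).
Substitute w = 7: MRS = (z − 4)/1. Setting this equal to 18 gives z − 4 = 18·1 = 18, so z = 22.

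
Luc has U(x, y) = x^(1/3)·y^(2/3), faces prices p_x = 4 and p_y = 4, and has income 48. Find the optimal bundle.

MU_x = 1/3·x^(-2/3)·y^(2/3) and MU_y = 2/3·x^(1/3)·y^(-1/3).
MRS = MU_x/MU_y = (0.5)·y/x.
Tangency: set MRS = p_x/p_y = 4/4 = 1.
So (0.5)·y/x = 1, i.e. y = 2·x.
Substitute into the budget 4·x + 4·y = 48: 12·x = 48, so x* = 4.
Then y* = 2·4 = 8.

x* = 4, y* = 8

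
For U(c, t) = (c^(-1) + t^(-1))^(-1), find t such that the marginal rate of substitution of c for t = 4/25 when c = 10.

For CES with ρ = -1, MRS = (t/c)^2.
Setting (t/10)^2 = 4/25 gives t/10 = 0.4 and t = 4.

t = 4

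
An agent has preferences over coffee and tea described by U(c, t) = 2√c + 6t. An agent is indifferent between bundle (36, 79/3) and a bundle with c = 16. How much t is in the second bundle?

t = 27

U(36, 79/3) = 170.
Set U(16, t) = 170 and solve.
With c = 16: √16 = 4, so 6t = 170 − 2·4 = 162 and t = 27.
Check: U(16, 27) = 170.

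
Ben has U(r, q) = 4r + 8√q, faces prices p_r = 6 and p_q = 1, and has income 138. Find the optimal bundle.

MU_r = 4, MU_q = 8/(2√q).
MRS = 4 ÷ (8/(2√q)).
Tangency: set MRS = p_r/p_q = 6/1 = 6.
MRS depends only on q: √q = 6 ⇒ √q = 6 ⇒ q* = 36.
From the budget, 6·r = 138 − 1·36 = 102, so r* = 17.

r* = 17, q* = 36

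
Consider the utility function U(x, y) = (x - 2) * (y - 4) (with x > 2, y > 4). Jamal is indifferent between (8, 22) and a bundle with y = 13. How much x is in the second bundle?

U(8, 22) = 108.
Set U(x, 13) = 108 and solve.
With y = 13: (13 − 4) = 9, so (x − 2) = 108/9 = 12.
So x = 2 + 12 = 14.
Check: U(14, 13) = 108.

x = 14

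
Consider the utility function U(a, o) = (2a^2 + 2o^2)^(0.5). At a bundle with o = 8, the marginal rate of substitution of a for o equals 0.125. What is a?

For CES with ρ = 2, MRS = (o/a)^(-1).
Setting (8/a)^(-1) = 0.125 gives 8/a = 8 and a = 1.

a = 1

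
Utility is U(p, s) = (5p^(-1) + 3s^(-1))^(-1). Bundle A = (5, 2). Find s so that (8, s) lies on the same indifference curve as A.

s = 1.6

U depends on (p, s) only through S = 5p^(-1) + 3s^(-1), so equal utility means equal S. At (5, 2): S = 2.5.
With p = 8: 5·8^(-1) = 0.625, so 3s^(-1) = 2.5 − 0.625 = 1.875, i.e. s^(-1) = 0.625.
Hence s = 1/0.625 = 1.6.
Check: U(8, 1.6) = 0.4.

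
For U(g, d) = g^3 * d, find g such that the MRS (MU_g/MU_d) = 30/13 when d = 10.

g = 13

MU_g = 3·g^2·d and MU_d = g^3.
MRS = MU_g/MU_d = (3/1)·d/g.
Substitute d = 10: MRS = 30/g. Setting 30/g = 30/13 gives g = 30/(30/13) = 13.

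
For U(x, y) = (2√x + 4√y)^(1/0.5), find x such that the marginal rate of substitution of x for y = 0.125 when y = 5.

For CES with ρ = 0.5, MRS = (2/4)·√(y/x).
Setting (2/4)·√(5/x) = 0.125 gives √(5/x) = 0.25, so 5/x = 1/16 and x = 80.

x = 80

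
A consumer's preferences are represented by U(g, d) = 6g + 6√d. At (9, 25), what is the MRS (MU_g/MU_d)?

MRS = 10

MU_g = 6, MU_d = 6/(2√d).
MRS = 6 ÷ (6/(2√d)).
At (9, 25): MRS = 10.
So at (9, 25) the consumer would give up 10 units of d for one more unit of g.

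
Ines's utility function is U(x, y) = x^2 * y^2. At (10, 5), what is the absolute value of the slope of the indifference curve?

MRS = 0.5

MU_x = 2·x·y^2 and MU_y = 2·x^2·y.
MRS = MU_x/MU_y = y/x.
At (10, 5): MRS = 0.5.
That is, one extra unit of x is worth 0.5 units of y at the margin.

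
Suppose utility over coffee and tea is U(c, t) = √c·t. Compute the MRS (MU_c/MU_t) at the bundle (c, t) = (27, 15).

MU_c = 0.5·c^(-0.5)·t and MU_t = √c.
MRS = MU_c/MU_t = (0.5)·t/c.
At (27, 15): MRS = 5/18.
So at (27, 15) the consumer would give up 5/18 units of t for one more unit of c.

MRS = 5/18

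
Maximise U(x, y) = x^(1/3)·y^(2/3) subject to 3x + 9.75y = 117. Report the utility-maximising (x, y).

x* = 13, y* = 8

MU_x = 1/3·x^(-2/3)·y^(2/3) and MU_y = 2/3·x^(1/3)·y^(-1/3).
MRS = MU_x/MU_y = (0.5)·y/x.
Tangency: set MRS = p_x/p_y = 3/9.75 = 4/13.
So (0.5)·y/x = 4/13, i.e. y = (8/13)·x.
Substitute into the budget 3·x + 9.75·y = 117: 9·x = 117, so x* = 13.
Then y* = (8/13)·13 = 8.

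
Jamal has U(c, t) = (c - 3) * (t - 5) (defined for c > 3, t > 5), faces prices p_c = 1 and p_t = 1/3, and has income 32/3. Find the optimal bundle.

c* = 6, t* = 14

MU_c = (t−5), MU_t = (c−3).
MRS = (t−5)/(c−3).
Tangency: set MRS = p_c/p_t = 1/(1/3) = 3.
So (t − 5)/(c − 3) = 3, i.e. (t − 5) = 3·(c − 3).
Rewrite the budget in excess-of-subsistence terms: 1·(c − 3) + (1/3)·(t − 5) = 32/3 − 1·3 − (1/3)·5 = 6.
Substituting, 2·(c − 3) = 6, so c − 3 = 3 and c* = 6.
Then t − 5 = 3·3 = 9, so t* = 14.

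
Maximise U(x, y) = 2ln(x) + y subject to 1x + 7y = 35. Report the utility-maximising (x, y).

MU_x = 2/x, MU_y = 1.
MRS = 2/x ÷ 1.
Tangency: set MRS = p_x/p_y = 1/7.
MRS depends only on x: 2/x = 1/7 ⇒ x* = 2/(1/7) = 14.
From the budget, 7·y = 35 − 1·14 = 21, so y* = 3.

x* = 14, y* = 3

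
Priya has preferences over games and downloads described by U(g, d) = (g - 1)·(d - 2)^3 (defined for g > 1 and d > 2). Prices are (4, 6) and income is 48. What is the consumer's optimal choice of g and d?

MU_g = (d−2)^3, MU_d = 3·(g−1)·(d−2)^2.
MRS = (1/3)·(d−2)/(g−1).
Tangency: set MRS = p_g/p_d = 4/6 = 2/3.
So (1/3)·(d − 2)/(g − 1) = 2/3, i.e. (d − 2) = 2·(g − 1).
Rewrite the budget in excess-of-subsistence terms: 4·(g − 1) + 6·(d − 2) = 48 − 4·1 − 6·2 = 32.
Substituting, 16·(g − 1) = 32, so g − 1 = 2 and g* = 3.
Then d − 2 = 2·2 = 4, so d* = 6.

g* = 3, d* = 6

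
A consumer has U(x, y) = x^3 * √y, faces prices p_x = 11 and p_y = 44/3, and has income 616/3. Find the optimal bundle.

MU_x = 3·x^2·√y and MU_y = 0.5·x^3·y^(-0.5).
MRS = MU_x/MU_y = (6)·y/x.
Tangency: set MRS = p_x/p_y = 11/(44/3) = 0.75.
So (6)·y/x = 0.75, i.e. y = 0.125·x.
Substitute into the budget 11·x + (44/3)·y = 616/3: (77/6)·x = 616/3, so x* = 16.
Then y* = 0.125·16 = 2.

x* = 16, y* = 2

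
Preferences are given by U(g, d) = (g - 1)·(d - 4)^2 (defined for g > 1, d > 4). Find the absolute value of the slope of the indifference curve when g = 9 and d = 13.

MU_g = (d−4)^2, MU_d = 2·(g−1)·(d−4).
MRS = (1/2)·(d−4)/(g−1).
At (9, 13): MRS = 9/16.
So at (9, 13) the consumer would give up 9/16 units of d for one more unit of g.

MRS = 9/16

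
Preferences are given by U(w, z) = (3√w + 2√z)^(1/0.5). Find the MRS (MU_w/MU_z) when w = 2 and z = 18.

MRS = 4.5

For CES with ρ = 0.5, MRS = (3/2)·√(z/w).
At (2, 18): MRS = 4.5.
The indifference curve has slope −4.5 at this bundle.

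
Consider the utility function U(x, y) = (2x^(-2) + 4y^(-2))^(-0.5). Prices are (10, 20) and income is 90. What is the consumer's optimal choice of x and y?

For CES with ρ = -2, MRS = (2/4)·(y/x)^3.
Tangency: set MRS = p_x/p_y = 10/20 = 0.5.
So (y/x)^3 = 1; taking the cube root, y/x = 1, i.e. y = x.
Substitute into the budget 10·x + 20·y = 90: 30·x = 90, so x* = 3 and y* = 3.

x* = 3, y* = 3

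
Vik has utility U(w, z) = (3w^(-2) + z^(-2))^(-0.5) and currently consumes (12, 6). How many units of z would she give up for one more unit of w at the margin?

For CES with ρ = -2, MRS = (3/1)·(z/w)^3.
At (12, 6): MRS = 0.375.
That is, one extra unit of w is worth 0.375 units of z at the margin.

MRS = 0.375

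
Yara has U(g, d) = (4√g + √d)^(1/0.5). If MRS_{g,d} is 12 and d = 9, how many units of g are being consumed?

For CES with ρ = 0.5, MRS = (4/1)·√(d/g).
Setting (4/1)·√(9/g) = 12 gives √(9/g) = 3, so 9/g = 9 and g = 1.

g = 1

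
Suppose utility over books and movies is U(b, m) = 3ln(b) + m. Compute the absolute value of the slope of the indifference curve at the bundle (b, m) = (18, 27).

MRS = 1/6

MU_b = 3/b, MU_m = 1.
MRS = 3/b ÷ 1.
At (18, 27): MRS = 1/6.
The indifference curve has slope −1/6 at this bundle.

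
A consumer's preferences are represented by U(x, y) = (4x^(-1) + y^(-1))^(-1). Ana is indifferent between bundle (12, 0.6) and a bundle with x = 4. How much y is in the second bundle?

y = 1

U depends on (x, y) only through S = 4x^(-1) + y^(-1), so equal utility means equal S. At (12, 0.6): S = 2.
With x = 4: 4·4^(-1) = 1, so y^(-1) = 2 − 1 = 1.
Hence y = 1/1 = 1.
Check: U(4, 1) = 0.5.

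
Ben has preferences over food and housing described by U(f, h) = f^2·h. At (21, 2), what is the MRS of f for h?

MU_f = 2·f·h and MU_h = f^2.
MRS = MU_f/MU_h = (2/1)·h/f.
At (21, 2): MRS = 4/21.
The indifference curve has slope −4/21 at this bundle.

MRS = 4/21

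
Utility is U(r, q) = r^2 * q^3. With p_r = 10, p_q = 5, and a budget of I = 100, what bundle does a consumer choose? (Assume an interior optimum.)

MU_r = 2·r·q^3 and MU_q = 3·r^2·q^2.
MRS = MU_r/MU_q = (2/3)·q/r.
Tangency: set MRS = p_r/p_q = 10/5 = 2.
So (2/3)·q/r = 2, i.e. q = 3·r.
Substitute into the budget 10·r + 5·q = 100: 25·r = 100, so r* = 4.
Then q* = 3·4 = 12.

r* = 4, q* = 12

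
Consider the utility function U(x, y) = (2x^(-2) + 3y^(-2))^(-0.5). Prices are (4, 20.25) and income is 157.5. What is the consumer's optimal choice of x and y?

For CES with ρ = -2, MRS = (2/3)·(y/x)^3.
Tangency: set MRS = p_x/p_y = 4/20.25 = 16/81.
So (y/x)^3 = 8/27; taking the cube root, y/x = 2/3, i.e. y = (2/3)·x.
Substitute into the budget 4·x + 20.25·y = 157.5: 17.5·x = 157.5, so x* = 9 and y* = (2/3)·9 = 6.

x* = 9, y* = 6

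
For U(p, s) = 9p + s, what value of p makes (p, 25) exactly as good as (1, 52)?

p = 4

U(1, 52) = 61.
Set U(p, 25) = 61 and solve.
9p + 25 = 61 ⇒ 9p = 36 ⇒ p = 4.
Check: U(4, 25) = 61.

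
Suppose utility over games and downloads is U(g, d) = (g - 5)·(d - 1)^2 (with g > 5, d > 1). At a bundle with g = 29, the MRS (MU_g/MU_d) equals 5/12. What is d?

MU_g = (d−1)^2, MU_d = 2·(g−5)·(d−1).
MRS = (1/2)·(d−1)/(g−5).
Substitute g = 29: MRS = (d − 1)/48. Setting this equal to 5/12 gives d − 1 = (5/12)·48 = 20, so d = 21.

d = 21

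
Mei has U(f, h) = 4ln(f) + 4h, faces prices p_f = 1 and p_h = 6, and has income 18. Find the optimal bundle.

MU_f = 4/f, MU_h = 4.
MRS = 4/f ÷ 4.
Tangency: set MRS = p_f/p_h = 1/6.
MRS depends only on f: 1/f = 1/6 ⇒ f* = 1/(1/6) = 6.
From the budget, 6·h = 18 − 1·6 = 12, so h* = 2.

f* = 6, h* = 2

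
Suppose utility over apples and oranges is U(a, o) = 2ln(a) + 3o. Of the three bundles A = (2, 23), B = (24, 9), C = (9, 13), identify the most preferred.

Evaluate utility at each bundle:
U(A) = 70.386.
U(B) = 33.356.
U(C) = 43.394.
Highest utility is A, so A ≻ C ≻ B.

Bundle A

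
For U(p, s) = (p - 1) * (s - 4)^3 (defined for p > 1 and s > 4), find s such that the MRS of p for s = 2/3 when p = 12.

MU_p = (s−4)^3, MU_s = 3·(p−1)·(s−4)^2.
MRS = (1/3)·(s−4)/(p−1).
Substitute p = 12: MRS = (s − 4)/33. Setting this equal to 2/3 gives s − 4 = (2/3)·33 = 22, so s = 26.

s = 26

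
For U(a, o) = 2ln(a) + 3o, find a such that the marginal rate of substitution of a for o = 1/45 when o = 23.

MU_a = 2/a, MU_o = 3.
MRS = 2/a ÷ 3.
MRS depends only on a: (2/3)/a = 1/45 ⇒ a = (2/3)/(1/45) = 30.

a = 30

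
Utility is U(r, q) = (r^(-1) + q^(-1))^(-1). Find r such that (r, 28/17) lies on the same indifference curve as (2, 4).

r = 7

U depends on (r, q) only through S = r^(-1) + q^(-1), so equal utility means equal S. At (2, 4): S = 0.75.
With q = 28/17: (28/17)^(-1) = 17/28, so r^(-1) = 0.75 − 17/28 = 1/7.
Hence r = 1/(1/7) = 7.
Check: U(7, 28/17) = 1.3333.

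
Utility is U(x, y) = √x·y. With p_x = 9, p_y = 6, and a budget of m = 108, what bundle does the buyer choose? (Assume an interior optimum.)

MU_x = 0.5·x^(-0.5)·y and MU_y = √x.
MRS = MU_x/MU_y = (0.5)·y/x.
Tangency: set MRS = p_x/p_y = 9/6 = 1.5.
So (0.5)·y/x = 1.5, i.e. y = 3·x.
Substitute into the budget 9·x + 6·y = 108: 27·x = 108, so x* = 4.
Then y* = 3·4 = 12.

x* = 4, y* = 12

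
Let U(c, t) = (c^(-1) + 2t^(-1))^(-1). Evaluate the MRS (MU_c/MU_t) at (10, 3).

For CES with ρ = -1, MRS = (1/2)·(t/c)^2.
At (10, 3): MRS = 9/200.
The indifference curve has slope −9/200 at this bundle.

MRS = 9/200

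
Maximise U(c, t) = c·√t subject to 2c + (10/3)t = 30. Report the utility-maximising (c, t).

c* = 10, t* = 3

MU_c = √t and MU_t = 0.5·c·t^(-0.5).
MRS = MU_c/MU_t = (2)·t/c.
Tangency: set MRS = p_c/p_t = 2/(10/3) = 0.6.
So (2)·t/c = 0.6, i.e. t = 0.3·c.
Substitute into the budget 2·c + (10/3)·t = 30: 3·c = 30, so c* = 10.
Then t* = 0.3·10 = 3.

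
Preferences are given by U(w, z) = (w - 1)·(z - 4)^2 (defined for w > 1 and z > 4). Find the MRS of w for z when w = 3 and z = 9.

MU_w = (z−4)^2, MU_z = 2·(w−1)·(z−4).
MRS = (1/2)·(z−4)/(w−1).
At (3, 9): MRS = 1.25.
That is, one extra unit of w is worth 1.25 units of z at the margin.

MRS = 1.25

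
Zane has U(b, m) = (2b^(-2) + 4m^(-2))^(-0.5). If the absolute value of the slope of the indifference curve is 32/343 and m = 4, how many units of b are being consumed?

b = 7

For CES with ρ = -2, MRS = (2/4)·(m/b)^3.
Setting (2/4)·(4/b)^3 = 32/343 gives (4/b)^3 = 64/343, so 4/b = 4/7 and b = 7.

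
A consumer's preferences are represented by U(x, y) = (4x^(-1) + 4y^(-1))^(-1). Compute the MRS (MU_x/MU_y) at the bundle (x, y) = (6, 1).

For CES with ρ = -1, MRS = (y/x)^2.
At (6, 1): MRS = 1/36.
So at (6, 1) the consumer would give up 1/36 units of y for one more unit of x.

MRS = 1/36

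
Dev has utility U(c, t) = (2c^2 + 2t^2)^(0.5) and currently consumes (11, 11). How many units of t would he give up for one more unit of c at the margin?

For CES with ρ = 2, MRS = (t/c)^(-1).
At (11, 11): MRS = 1.
So at (11, 11) the consumer would give up 1 units of t for one more unit of c.

MRS = 1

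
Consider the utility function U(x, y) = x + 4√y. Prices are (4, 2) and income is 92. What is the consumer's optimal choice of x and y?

MU_x = 1, MU_y = 4/(2√y).
MRS = 1 ÷ (4/(2√y)).
Tangency: set MRS = p_x/p_y = 4/2 = 2.
MRS depends only on y: 0.5·√y = 2 ⇒ √y = 2/0.5 = 4 ⇒ y* = 16.
From the budget, 4·x = 92 − 2·16 = 60, so x* = 15.

x* = 15, y* = 16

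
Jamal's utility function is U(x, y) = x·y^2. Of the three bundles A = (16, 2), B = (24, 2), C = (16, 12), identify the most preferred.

Bundle C

Evaluate utility at each bundle:
U(A) = 64.
U(B) = 96.
U(C) = 2304.
Highest utility is C, so C ≻ B ≻ A.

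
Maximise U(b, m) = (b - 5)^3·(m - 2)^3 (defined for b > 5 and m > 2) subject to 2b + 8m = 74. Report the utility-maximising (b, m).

b* = 17, m* = 5

MU_b = 3·(b−5)^2·(m−2)^3, MU_m = 3·(b−5)^3·(m−2)^2.
MRS = (m−2)/(b−5).
Tangency: set MRS = p_b/p_m = 2/8 = 0.25.
So (m − 2)/(b − 5) = 0.25, i.e. (m − 2) = 0.25·(b − 5).
Rewrite the budget in excess-of-subsistence terms: 2·(b − 5) + 8·(m − 2) = 74 − 2·5 − 8·2 = 48.
Substituting, 4·(b − 5) = 48, so b − 5 = 12 and b* = 17.
Then m − 2 = 0.25·12 = 3, so m* = 5.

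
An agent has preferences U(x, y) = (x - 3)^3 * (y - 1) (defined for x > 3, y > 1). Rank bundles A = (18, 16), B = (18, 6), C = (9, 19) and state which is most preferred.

Evaluate utility at each bundle:
U(A) = 50625.
U(B) = 16875.
U(C) = 3888.
Highest utility is A, so A ≻ B ≻ C.

Bundle A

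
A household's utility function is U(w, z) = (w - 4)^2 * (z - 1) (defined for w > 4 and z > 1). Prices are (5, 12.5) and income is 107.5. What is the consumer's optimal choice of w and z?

MU_w = 2·(w−4)·(z−1), MU_z = (w−4)^2.
MRS = (2/1)·(z−1)/(w−4).
Tangency: set MRS = p_w/p_z = 5/12.5 = 0.4.
So (2/1)·(z − 1)/(w − 4) = 0.4, i.e. (z − 1) = 0.2·(w − 4).
Rewrite the budget in excess-of-subsistence terms: 5·(w − 4) + 12.5·(z − 1) = 107.5 − 5·4 − 12.5·1 = 75.
Substituting, 7.5·(w − 4) = 75, so w − 4 = 10 and w* = 14.
Then z − 1 = 0.2·10 = 2, so z* = 3.

w* = 14, z* = 3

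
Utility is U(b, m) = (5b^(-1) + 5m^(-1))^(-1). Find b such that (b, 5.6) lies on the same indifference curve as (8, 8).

b = 14

U depends on (b, m) only through S = 5b^(-1) + 5m^(-1), so equal utility means equal S. At (8, 8): S = 1.25.
With m = 5.6: 5·5.6^(-1) = 25/28, so 5b^(-1) = 1.25 − 25/28 = 5/14, i.e. b^(-1) = 1/14.
Hence b = 1/(1/14) = 14.
Check: U(14, 5.6) = 0.8.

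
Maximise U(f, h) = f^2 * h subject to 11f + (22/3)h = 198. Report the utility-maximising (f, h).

MU_f = 2·f·h and MU_h = f^2.
MRS = MU_f/MU_h = (2/1)·h/f.
Tangency: set MRS = p_f/p_h = 11/(22/3) = 1.5.
So (2/1)·h/f = 1.5, i.e. h = 0.75·f.
Substitute into the budget 11·f + (22/3)·h = 198: 16.5·f = 198, so f* = 12.
Then h* = 0.75·12 = 9.

f* = 12, h* = 9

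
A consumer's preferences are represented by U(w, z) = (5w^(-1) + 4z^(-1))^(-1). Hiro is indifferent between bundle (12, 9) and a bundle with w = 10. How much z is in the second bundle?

U depends on (w, z) only through S = 5w^(-1) + 4z^(-1), so equal utility means equal S. At (12, 9): S = 31/36.
With w = 10: 5·10^(-1) = 0.5, so 4z^(-1) = 31/36 − 0.5 = 13/36, i.e. z^(-1) = 13/144.
Hence z = 1/(13/144) = 144/13.
Check: U(10, 144/13) = 1.1613.

z = 144/13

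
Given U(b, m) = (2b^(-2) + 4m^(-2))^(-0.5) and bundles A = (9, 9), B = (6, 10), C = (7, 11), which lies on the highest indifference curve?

Evaluate utility at each bundle:
U(A) = 3.674.
U(B) = 3.235.
U(C) = 3.679.
Highest utility is C, so C ≻ A ≻ B.

Bundle C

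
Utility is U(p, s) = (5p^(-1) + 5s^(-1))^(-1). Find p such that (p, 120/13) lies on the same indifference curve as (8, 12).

p = 10

U depends on (p, s) only through S = 5p^(-1) + 5s^(-1), so equal utility means equal S. At (8, 12): S = 25/24.
With s = 120/13: 5·(120/13)^(-1) = 13/24, so 5p^(-1) = 25/24 − 13/24 = 0.5, i.e. p^(-1) = 0.1.
Hence p = 1/0.1 = 10.
Check: U(10, 120/13) = 0.96.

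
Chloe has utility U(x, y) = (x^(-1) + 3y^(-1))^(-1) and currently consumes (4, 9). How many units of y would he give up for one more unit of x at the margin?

MRS = 27/16

For CES with ρ = -1, MRS = (1/3)·(y/x)^2.
At (4, 9): MRS = 27/16.
So at (4, 9) the consumer would give up 27/16 units of y for one more unit of x.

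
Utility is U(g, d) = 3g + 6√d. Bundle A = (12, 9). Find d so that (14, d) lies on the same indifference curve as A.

d = 4

U(12, 9) = 54.
Set U(14, d) = 54 and solve.
With g = 14: 6√d = 54 − 3·14 = 12, so √d = 2 and d = 4.
Check: U(14, 4) = 54.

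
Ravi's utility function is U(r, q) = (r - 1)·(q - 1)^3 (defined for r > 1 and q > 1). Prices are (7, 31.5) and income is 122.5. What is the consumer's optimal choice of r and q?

MU_r = (q−1)^3, MU_q = 3·(r−1)·(q−1)^2.
MRS = (1/3)·(q−1)/(r−1).
Tangency: set MRS = p_r/p_q = 7/31.5 = 2/9.
So (1/3)·(q − 1)/(r − 1) = 2/9, i.e. (q − 1) = (2/3)·(r − 1).
Rewrite the budget in excess-of-subsistence terms: 7·(r − 1) + 31.5·(q − 1) = 122.5 − 7·1 − 31.5·1 = 84.
Substituting, 28·(r − 1) = 84, so r − 1 = 3 and r* = 4.
Then q − 1 = (2/3)·3 = 2, so q* = 3.

r* = 4, q* = 3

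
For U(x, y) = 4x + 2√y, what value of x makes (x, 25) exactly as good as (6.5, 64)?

x = 8

U(6.5, 64) = 42.
Set U(x, 25) = 42 and solve.
With y = 25: √25 = 5, so 4x = 42 − 2·5 = 32 and x = 8.
Check: U(8, 25) = 42.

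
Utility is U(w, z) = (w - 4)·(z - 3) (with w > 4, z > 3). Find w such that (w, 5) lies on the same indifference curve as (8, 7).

w = 12

U(8, 7) = 16.
Set U(w, 5) = 16 and solve.
With z = 5: (5 − 3) = 2, so (w − 4) = 16/2 = 8.
So w = 4 + 8 = 12.
Check: U(12, 5) = 16.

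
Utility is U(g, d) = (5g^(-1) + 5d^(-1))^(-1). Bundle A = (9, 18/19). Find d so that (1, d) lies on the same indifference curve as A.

U depends on (g, d) only through S = 5g^(-1) + 5d^(-1), so equal utility means equal S. At (9, 18/19): S = 35/6.
With g = 1: 5·1^(-1) = 5, so 5d^(-1) = 35/6 − 5 = 5/6, i.e. d^(-1) = 1/6.
Hence d = 1/(1/6) = 6.
Check: U(1, 6) = 0.1714.

d = 6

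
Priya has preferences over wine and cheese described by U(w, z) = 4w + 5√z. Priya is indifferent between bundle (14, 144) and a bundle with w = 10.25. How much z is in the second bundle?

z = 225

U(14, 144) = 116.
Set U(10.25, z) = 116 and solve.
With w = 10.25: 5√z = 116 − 4·10.25 = 75, so √z = 15 and z = 225.
Check: U(10.25, 225) = 116.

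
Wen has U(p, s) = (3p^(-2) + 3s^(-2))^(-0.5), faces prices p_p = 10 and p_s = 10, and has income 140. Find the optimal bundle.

For CES with ρ = -2, MRS = (s/p)^3.
Tangency: set MRS = p_p/p_s = 10/10 = 1.
So (s/p)^3 = 1; taking the cube root, s/p = 1, i.e. s = p.
Substitute into the budget 10·p + 10·s = 140: 20·p = 140, so p* = 7 and s* = 7.

p* = 7, s* = 7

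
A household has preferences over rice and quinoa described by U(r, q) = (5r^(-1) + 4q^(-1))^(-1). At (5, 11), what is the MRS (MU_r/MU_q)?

MRS = 6.05

For CES with ρ = -1, MRS = (5/4)·(q/r)^2.
At (5, 11): MRS = 6.05.
So at (5, 11) the consumer would give up 6.05 units of q for one more unit of r.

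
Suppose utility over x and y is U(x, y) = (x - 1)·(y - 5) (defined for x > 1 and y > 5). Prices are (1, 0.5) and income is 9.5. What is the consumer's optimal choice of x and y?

x* = 4, y* = 11

MU_x = (y−5), MU_y = (x−1).
MRS = (y−5)/(x−1).
Tangency: set MRS = p_x/p_y = 1/0.5 = 2.
So (y − 5)/(x − 1) = 2, i.e. (y − 5) = 2·(x − 1).
Rewrite the budget in excess-of-subsistence terms: 1·(x − 1) + 0.5·(y − 5) = 9.5 − 1·1 − 0.5·5 = 6.
Substituting, 2·(x − 1) = 6, so x − 1 = 3 and x* = 4.
Then y − 5 = 2·3 = 6, so y* = 11.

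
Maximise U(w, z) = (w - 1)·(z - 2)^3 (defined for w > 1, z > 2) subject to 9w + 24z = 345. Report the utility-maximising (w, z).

MU_w = (z−2)^3, MU_z = 3·(w−1)·(z−2)^2.
MRS = (1/3)·(z−2)/(w−1).
Tangency: set MRS = p_w/p_z = 9/24 = 0.375.
So (1/3)·(z − 2)/(w − 1) = 0.375, i.e. (z − 2) = 1.125·(w − 1).
Rewrite the budget in excess-of-subsistence terms: 9·(w − 1) + 24·(z − 2) = 345 − 9·1 − 24·2 = 288.
Substituting, 36·(w − 1) = 288, so w − 1 = 8 and w* = 9.
Then z − 2 = 1.125·8 = 9, so z* = 11.

w* = 9, z* = 11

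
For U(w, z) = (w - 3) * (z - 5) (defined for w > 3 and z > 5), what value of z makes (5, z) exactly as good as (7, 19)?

U(7, 19) = 56.
Set U(5, z) = 56 and solve.
With w = 5: (5 − 3) = 2, so (z − 5) = 56/2 = 28.
So z = 5 + 28 = 33.
Check: U(5, 33) = 56.

z = 33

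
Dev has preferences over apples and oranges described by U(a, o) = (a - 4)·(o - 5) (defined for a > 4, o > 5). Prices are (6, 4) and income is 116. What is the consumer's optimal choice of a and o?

MU_a = (o−5), MU_o = (a−4).
MRS = (o−5)/(a−4).
Tangency: set MRS = p_a/p_o = 6/4 = 1.5.
So (o − 5)/(a − 4) = 1.5, i.e. (o − 5) = 1.5·(a − 4).
Rewrite the budget in excess-of-subsistence terms: 6·(a − 4) + 4·(o − 5) = 116 − 6·4 − 4·5 = 72.
Substituting, 12·(a − 4) = 72, so a − 4 = 6 and a* = 10.
Then o − 5 = 1.5·6 = 9, so o* = 14.

a* = 10, o* = 14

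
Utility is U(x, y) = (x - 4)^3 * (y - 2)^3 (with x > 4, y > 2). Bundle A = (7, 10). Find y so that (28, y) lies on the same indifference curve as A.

y = 3

U(7, 10) = 13824.
Set U(28, y) = 13824 and solve.
With x = 28: (28 − 4)^3 = 13824, so (y − 2)^3 = 13824/13824 = 1.
Taking the cube root (with y > 2): y − 2 = 1, so y = 3.
Check: U(28, 3) = 13824.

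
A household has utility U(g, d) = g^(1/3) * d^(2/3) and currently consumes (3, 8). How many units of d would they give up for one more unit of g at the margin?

MU_g = 1/3·g^(-2/3)·d^(2/3) and MU_d = 2/3·g^(1/3)·d^(-1/3).
MRS = MU_g/MU_d = (0.5)·d/g.
At (3, 8): MRS = 4/3.
That is, one extra unit of g is worth 4/3 units of d at the margin.

MRS = 4/3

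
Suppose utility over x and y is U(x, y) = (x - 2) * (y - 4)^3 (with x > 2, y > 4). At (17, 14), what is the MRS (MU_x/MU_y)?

MU_x = (y−4)^3, MU_y = 3·(x−2)·(y−4)^2.
MRS = (1/3)·(y−4)/(x−2).
At (17, 14): MRS = 2/9.
So at (17, 14) the consumer would give up 2/9 units of y for one more unit of x.

MRS = 2/9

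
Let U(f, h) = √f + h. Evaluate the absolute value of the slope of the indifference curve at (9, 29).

MRS = 1/6

MU_f = 1/(2√f), MU_h = 1.
MRS = 1/(2√f) ÷ 1.
At (9, 29): MRS = 1/6.
The indifference curve has slope −1/6 at this bundle.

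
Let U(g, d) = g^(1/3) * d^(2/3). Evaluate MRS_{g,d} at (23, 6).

MRS = 3/23

MU_g = 1/3·g^(-2/3)·d^(2/3) and MU_d = 2/3·g^(1/3)·d^(-1/3).
MRS = MU_g/MU_d = (0.5)·d/g.
At (23, 6): MRS = 3/23.
So at (23, 6) the consumer would give up 3/23 units of d for one more unit of g.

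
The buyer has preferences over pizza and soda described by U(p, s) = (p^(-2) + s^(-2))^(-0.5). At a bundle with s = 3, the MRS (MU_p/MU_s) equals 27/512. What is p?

p = 8

For CES with ρ = -2, MRS = (s/p)^3.
Setting (3/p)^3 = 27/512 gives 3/p = 0.375 and p = 8.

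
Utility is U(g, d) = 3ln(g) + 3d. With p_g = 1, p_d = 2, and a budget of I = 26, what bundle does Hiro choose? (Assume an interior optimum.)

g* = 2, d* = 12

MU_g = 3/g, MU_d = 3.
MRS = 3/g ÷ 3.
Tangency: set MRS = p_g/p_d = 1/2 = 0.5.
MRS depends only on g: 1/g = 0.5 ⇒ g* = 1/0.5 = 2.
From the budget, 2·d = 26 − 1·2 = 24, so d* = 12.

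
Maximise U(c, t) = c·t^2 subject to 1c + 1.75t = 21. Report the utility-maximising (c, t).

MU_c = t^2 and MU_t = 2·c·t.
MRS = MU_c/MU_t = (1/2)·t/c.
Tangency: set MRS = p_c/p_t = 1/1.75 = 4/7.
So (1/2)·t/c = 4/7, i.e. t = (8/7)·c.
Substitute into the budget 1·c + 1.75·t = 21: 3·c = 21, so c* = 7.
Then t* = (8/7)·7 = 8.

c* = 7, t* = 8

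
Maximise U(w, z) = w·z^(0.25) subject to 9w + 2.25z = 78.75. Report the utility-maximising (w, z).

MU_w = z^(0.25) and MU_z = 0.25·w·z^(-0.75).
MRS = MU_w/MU_z = (4)·z/w.
Tangency: set MRS = p_w/p_z = 9/2.25 = 4.
So (4)·z/w = 4, i.e. z = w.
Substitute into the budget 9·w + 2.25·z = 78.75: 11.25·w = 78.75, so w* = 7.
Then z* = 7.

w* = 7, z* = 7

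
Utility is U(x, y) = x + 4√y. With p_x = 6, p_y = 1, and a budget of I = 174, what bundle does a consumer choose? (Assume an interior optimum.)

MU_x = 1, MU_y = 4/(2√y).
MRS = 1 ÷ (4/(2√y)).
Tangency: set MRS = p_x/p_y = 6/1 = 6.
MRS depends only on y: 0.5·√y = 6 ⇒ √y = 6/0.5 = 12 ⇒ y* = 144.
From the budget, 6·x = 174 − 1·144 = 30, so x* = 5.

x* = 5, y* = 144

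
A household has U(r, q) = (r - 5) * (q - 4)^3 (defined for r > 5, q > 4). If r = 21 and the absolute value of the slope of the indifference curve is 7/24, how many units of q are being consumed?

q = 18

MU_r = (q−4)^3, MU_q = 3·(r−5)·(q−4)^2.
MRS = (1/3)·(q−4)/(r−5).
Substitute r = 21: MRS = (q − 4)/48. Setting this equal to 7/24 gives q − 4 = (7/24)·48 = 14, so q = 18.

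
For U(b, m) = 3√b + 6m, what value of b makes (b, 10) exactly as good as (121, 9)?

b = 81

U(121, 9) = 87.
Set U(b, 10) = 87 and solve.
With m = 10: 3√b = 87 − 6·10 = 27, so √b = 9 and b = 81.
Check: U(81, 10) = 87.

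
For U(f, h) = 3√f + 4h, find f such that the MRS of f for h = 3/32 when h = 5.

f = 16

MU_f = 3/(2√f), MU_h = 4.
MRS = 3/(2√f) ÷ 4.
MRS depends only on f: 0.375/√f = 3/32 ⇒ √f = 0.375/(3/32) = 4 ⇒ f = 16.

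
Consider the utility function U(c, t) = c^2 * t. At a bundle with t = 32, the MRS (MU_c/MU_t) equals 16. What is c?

c = 4

MU_c = 2·c·t and MU_t = c^2.
MRS = MU_c/MU_t = (2/1)·t/c.
Substitute t = 32: MRS = 64/c. Setting 64/c = 16 gives c = 64/16 = 4.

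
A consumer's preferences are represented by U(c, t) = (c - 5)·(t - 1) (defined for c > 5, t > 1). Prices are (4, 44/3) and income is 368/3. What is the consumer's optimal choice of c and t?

c* = 16, t* = 4

MU_c = (t−1), MU_t = (c−5).
MRS = (t−1)/(c−5).
Tangency: set MRS = p_c/p_t = 4/(44/3) = 3/11.
So (t − 1)/(c − 5) = 3/11, i.e. (t − 1) = (3/11)·(c − 5).
Rewrite the budget in excess-of-subsistence terms: 4·(c − 5) + (44/3)·(t − 1) = 368/3 − 4·5 − (44/3)·1 = 88.
Substituting, 8·(c − 5) = 88, so c − 5 = 11 and c* = 16.
Then t − 1 = (3/11)·11 = 3, so t* = 4.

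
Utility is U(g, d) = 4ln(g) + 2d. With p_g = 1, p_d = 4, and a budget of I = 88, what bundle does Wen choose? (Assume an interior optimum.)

MU_g = 4/g, MU_d = 2.
MRS = 4/g ÷ 2.
Tangency: set MRS = p_g/p_d = 1/4 = 0.25.
MRS depends only on g: 2/g = 0.25 ⇒ g* = 2/0.25 = 8.
From the budget, 4·d = 88 − 1·8 = 80, so d* = 20.

g* = 8, d* = 20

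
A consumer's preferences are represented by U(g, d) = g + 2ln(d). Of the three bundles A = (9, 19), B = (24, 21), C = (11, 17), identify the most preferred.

Bundle B

Evaluate utility at each bundle:
U(A) = 14.889.
U(B) = 30.089.
U(C) = 16.666.
Highest utility is B, so B ≻ C ≻ A.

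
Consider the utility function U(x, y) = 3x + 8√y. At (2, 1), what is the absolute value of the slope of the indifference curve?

MU_x = 3, MU_y = 8/(2√y).
MRS = 3 ÷ (8/(2√y)).
At (2, 1): MRS = 0.75.
The indifference curve has slope −0.75 at this bundle.

MRS = 0.75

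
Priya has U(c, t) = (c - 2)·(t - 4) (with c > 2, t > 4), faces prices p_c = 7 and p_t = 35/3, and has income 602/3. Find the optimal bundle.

c* = 12, t* = 10

MU_c = (t−4), MU_t = (c−2).
MRS = (t−4)/(c−2).
Tangency: set MRS = p_c/p_t = 7/(35/3) = 0.6.
So (t − 4)/(c − 2) = 0.6, i.e. (t − 4) = 0.6·(c − 2).
Rewrite the budget in excess-of-subsistence terms: 7·(c − 2) + (35/3)·(t − 4) = 602/3 − 7·2 − (35/3)·4 = 140.
Substituting, 14·(c − 2) = 140, so c − 2 = 10 and c* = 12.
Then t − 4 = 0.6·10 = 6, so t* = 10.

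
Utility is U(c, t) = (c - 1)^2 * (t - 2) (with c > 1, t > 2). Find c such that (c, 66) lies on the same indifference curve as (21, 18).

U(21, 18) = 6400.
Set U(c, 66) = 6400 and solve.
With t = 66: (66 − 2) = 64, so (c − 1)^2 = 6400/64 = 100.
Taking the square root (with c > 1): c − 1 = 10, so c = 11.
Check: U(11, 66) = 6400.

c = 11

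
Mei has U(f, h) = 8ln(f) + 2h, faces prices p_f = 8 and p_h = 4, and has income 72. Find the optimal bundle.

MU_f = 8/f, MU_h = 2.
MRS = 8/f ÷ 2.
Tangency: set MRS = p_f/p_h = 8/4 = 2.
MRS depends only on f: 4/f = 2 ⇒ f* = 4/2 = 2.
From the budget, 4·h = 72 − 8·2 = 56, so h* = 14.

f* = 2, h* = 14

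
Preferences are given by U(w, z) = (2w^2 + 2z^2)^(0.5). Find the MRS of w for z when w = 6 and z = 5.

For CES with ρ = 2, MRS = (z/w)^(-1).
At (6, 5): MRS = 1.2.
The indifference curve has slope −1.2 at this bundle.

MRS = 1.2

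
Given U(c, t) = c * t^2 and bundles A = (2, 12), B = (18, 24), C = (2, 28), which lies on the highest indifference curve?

Evaluate utility at each bundle:
U(A) = 288.
U(B) = 10368.
U(C) = 1568.
Highest utility is B, so B ≻ C ≻ A.

Bundle B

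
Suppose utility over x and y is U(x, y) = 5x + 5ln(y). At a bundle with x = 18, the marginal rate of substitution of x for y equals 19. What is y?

y = 19

MU_x = 5, MU_y = 5/y.
MRS = 5 ÷ (5/y).
MRS depends only on y: y = 19 ⇒ y = 19.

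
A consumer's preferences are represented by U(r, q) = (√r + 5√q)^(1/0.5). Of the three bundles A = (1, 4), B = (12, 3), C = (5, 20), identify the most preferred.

Bundle C

Evaluate utility at each bundle:
U(A) = 121.000.
U(B) = 147.000.
U(C) = 605.000.
Highest utility is C, so C ≻ B ≻ A.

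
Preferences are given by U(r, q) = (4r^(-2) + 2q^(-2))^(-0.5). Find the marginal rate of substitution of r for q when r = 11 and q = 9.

For CES with ρ = -2, MRS = (4/2)·(q/r)^3.
At (11, 9): MRS = 1458/1331.
That is, one extra unit of r is worth 1458/1331 units of q at the margin.

MRS = 1458/1331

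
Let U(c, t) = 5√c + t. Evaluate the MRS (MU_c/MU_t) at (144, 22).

MU_c = 5/(2√c), MU_t = 1.
MRS = 5/(2√c) ÷ 1.
At (144, 22): MRS = 5/24.
So at (144, 22) the consumer would give up 5/24 units of t for one more unit of c.

MRS = 5/24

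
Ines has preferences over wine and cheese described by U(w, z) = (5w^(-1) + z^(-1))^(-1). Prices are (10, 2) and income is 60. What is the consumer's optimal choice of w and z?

For CES with ρ = -1, MRS = (5/1)·(z/w)^2.
Tangency: set MRS = p_w/p_z = 10/2 = 5.
So (z/w)^2 = 1; taking the square root, z/w = 1, i.e. z = w.
Substitute into the budget 10·w + 2·z = 60: 12·w = 60, so w* = 5 and z* = 5.

w* = 5, z* = 5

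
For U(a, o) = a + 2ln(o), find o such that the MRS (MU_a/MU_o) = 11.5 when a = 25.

MU_a = 1, MU_o = 2/o.
MRS = 1 ÷ (2/o).
MRS depends only on o: 0.5·o = 11.5 ⇒ o = 11.5/0.5 = 23.

o = 23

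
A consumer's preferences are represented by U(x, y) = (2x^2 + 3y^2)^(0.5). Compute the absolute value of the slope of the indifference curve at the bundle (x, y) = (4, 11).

For CES with ρ = 2, MRS = (2/3)·(y/x)^(-1).
At (4, 11): MRS = 8/33.
So at (4, 11) the consumer would give up 8/33 units of y for one more unit of x.

MRS = 8/33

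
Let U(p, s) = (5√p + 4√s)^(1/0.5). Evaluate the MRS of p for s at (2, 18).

MRS = 3.75

For CES with ρ = 0.5, MRS = (5/4)·√(s/p).
At (2, 18): MRS = 3.75.
The indifference curve has slope −3.75 at this bundle.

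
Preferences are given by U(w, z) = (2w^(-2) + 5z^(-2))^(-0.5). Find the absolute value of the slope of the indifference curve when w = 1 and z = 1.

For CES with ρ = -2, MRS = (2/5)·(z/w)^3.
At (1, 1): MRS = 0.4.
That is, one extra unit of w is worth 0.4 units of z at the margin.

MRS = 0.4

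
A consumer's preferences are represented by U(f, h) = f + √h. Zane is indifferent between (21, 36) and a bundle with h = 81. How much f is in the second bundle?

U(21, 36) = 27.
Set U(f, 81) = 27 and solve.
With h = 81: √81 = 9, so f = 27 − 9 = 18.
Check: U(18, 81) = 27.

f = 18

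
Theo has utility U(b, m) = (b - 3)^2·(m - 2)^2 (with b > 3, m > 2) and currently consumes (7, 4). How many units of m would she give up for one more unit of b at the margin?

MU_b = 2·(b−3)·(m−2)^2, MU_m = 2·(b−3)^2·(m−2).
MRS = (m−2)/(b−3).
At (7, 4): MRS = 0.5.
So at (7, 4) the consumer would give up 0.5 units of m for one more unit of b.

MRS = 0.5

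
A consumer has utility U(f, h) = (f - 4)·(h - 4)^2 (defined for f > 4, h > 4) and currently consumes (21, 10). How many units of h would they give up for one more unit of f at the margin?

MRS = 3/17

MU_f = (h−4)^2, MU_h = 2·(f−4)·(h−4).
MRS = (1/2)·(h−4)/(f−4).
At (21, 10): MRS = 3/17.
The indifference curve has slope −3/17 at this bundle.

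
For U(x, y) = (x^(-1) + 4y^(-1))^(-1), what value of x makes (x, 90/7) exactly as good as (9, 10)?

x = 5

U depends on (x, y) only through S = x^(-1) + 4y^(-1), so equal utility means equal S. At (9, 10): S = 23/45.
With y = 90/7: 4·(90/7)^(-1) = 14/45, so x^(-1) = 23/45 − 14/45 = 0.2.
Hence x = 1/0.2 = 5.
Check: U(5, 90/7) = 1.9565.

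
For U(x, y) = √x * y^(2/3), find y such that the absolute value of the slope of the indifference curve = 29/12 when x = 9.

MU_x = 0.5·x^(-0.5)·y^(2/3) and MU_y = 2/3·√x·y^(-1/3).
MRS = MU_x/MU_y = (0.75)·y/x.
Substitute x = 9: MRS = y/12. Setting y/12 = 29/12 gives y = (29/12)·12 = 29.

y = 29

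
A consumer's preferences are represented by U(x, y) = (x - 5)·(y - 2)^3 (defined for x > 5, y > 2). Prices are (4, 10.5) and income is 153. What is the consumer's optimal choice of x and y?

x* = 12, y* = 10

MU_x = (y−2)^3, MU_y = 3·(x−5)·(y−2)^2.
MRS = (1/3)·(y−2)/(x−5).
Tangency: set MRS = p_x/p_y = 4/10.5 = 8/21.
So (1/3)·(y − 2)/(x − 5) = 8/21, i.e. (y − 2) = (8/7)·(x − 5).
Rewrite the budget in excess-of-subsistence terms: 4·(x − 5) + 10.5·(y − 2) = 153 − 4·5 − 10.5·2 = 112.
Substituting, 16·(x − 5) = 112, so x − 5 = 7 and x* = 12.
Then y − 2 = (8/7)·7 = 8, so y* = 10.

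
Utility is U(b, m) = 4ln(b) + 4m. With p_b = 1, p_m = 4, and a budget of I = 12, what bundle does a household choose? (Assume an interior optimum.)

b* = 4, m* = 2

MU_b = 4/b, MU_m = 4.
MRS = 4/b ÷ 4.
Tangency: set MRS = p_b/p_m = 1/4 = 0.25.
MRS depends only on b: 1/b = 0.25 ⇒ b* = 1/0.25 = 4.
From the budget, 4·m = 12 − 1·4 = 8, so m* = 2.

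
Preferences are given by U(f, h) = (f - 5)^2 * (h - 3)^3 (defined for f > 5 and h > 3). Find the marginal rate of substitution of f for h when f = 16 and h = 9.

MRS = 4/11

MU_f = 2·(f−5)·(h−3)^3, MU_h = 3·(f−5)^2·(h−3)^2.
MRS = (2/3)·(h−3)/(f−5).
At (16, 9): MRS = 4/11.
That is, one extra unit of f is worth 4/11 units of h at the margin.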